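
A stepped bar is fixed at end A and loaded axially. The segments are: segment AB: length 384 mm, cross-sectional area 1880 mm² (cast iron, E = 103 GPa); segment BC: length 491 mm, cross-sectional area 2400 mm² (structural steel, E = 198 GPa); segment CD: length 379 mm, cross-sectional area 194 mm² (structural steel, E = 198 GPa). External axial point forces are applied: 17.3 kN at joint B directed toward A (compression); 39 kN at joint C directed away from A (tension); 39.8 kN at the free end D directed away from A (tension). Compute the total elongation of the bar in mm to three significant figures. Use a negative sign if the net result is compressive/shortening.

0.596 mm

Internal axial forces (sectioning from the free end, tension +): N_CD = 39.8 kN, N_BC = 78.8 kN, N_AB = 61.5 kN.
δ_AB = 61500·384/(1880·103000) = 0.122 mm
δ_BC = 78800·491/(2400·198000) = 0.08142 mm
δ_CD = 39800·379/(194·198000) = 0.3927 mm
δ = Σδ_i = 0.5961 mm.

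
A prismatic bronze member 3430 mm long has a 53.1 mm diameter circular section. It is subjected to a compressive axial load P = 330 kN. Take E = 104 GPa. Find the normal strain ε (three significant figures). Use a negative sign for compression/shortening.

A = 2215 mm².
σ = N/A = -149 MPa; ε = σ/E = -149/104000 = -1.433e-03.

-0.00143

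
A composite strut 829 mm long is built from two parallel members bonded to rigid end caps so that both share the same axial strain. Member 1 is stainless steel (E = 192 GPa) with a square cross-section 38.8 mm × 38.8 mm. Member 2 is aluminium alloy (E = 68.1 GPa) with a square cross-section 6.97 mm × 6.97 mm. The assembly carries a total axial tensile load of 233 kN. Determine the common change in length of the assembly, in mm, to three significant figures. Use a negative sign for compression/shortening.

0.661 mm

A_1 = 1505 mm².
A_2 = 48.58 mm².
Equal strain + equilibrium ⇒ each member carries load in proportion to AE: A₁E₁ = 289000000 N, A₂E₂ = 3308000 N, ΣAE = 292400000 N.
δ = PL/ΣAE = 233000·829/292400000 = 0.6607 mm.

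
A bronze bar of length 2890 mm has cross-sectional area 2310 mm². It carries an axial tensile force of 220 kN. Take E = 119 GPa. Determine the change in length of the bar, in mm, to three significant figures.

δ_mech = NL/(AE) = 220000·2890/(2310·119000) = 2.313 mm.

2.31 mm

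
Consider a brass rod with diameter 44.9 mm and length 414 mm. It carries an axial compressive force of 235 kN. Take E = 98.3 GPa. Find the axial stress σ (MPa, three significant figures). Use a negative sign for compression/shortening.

-148 MPa

A = 1583 mm².
σ = N/A = -235000/1583 = -148.4 MPa.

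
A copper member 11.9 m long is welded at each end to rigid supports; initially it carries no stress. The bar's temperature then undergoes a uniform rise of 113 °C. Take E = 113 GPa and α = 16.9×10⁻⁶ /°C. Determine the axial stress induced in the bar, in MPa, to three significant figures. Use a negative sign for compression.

-216 MPa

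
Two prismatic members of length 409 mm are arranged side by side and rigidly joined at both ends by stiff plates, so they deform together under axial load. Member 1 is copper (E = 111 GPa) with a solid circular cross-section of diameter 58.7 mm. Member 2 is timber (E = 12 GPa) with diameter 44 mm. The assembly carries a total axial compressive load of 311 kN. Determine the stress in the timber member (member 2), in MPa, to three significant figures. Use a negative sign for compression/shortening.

A_1 = 2706 mm².
A_2 = 1521 mm².
Equal strain + equilibrium ⇒ each member carries load in proportion to AE: A₁E₁ = 300400000 N, A₂E₂ = 18250000 N, ΣAE = 318600000 N.
σ₂ = P·E₂/ΣAE = -311000·12000/318600000 = -11.71 MPa.

-11.7 MPa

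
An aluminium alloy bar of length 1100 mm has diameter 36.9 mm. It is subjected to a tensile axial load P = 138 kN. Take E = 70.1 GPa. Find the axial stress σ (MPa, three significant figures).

129 MPa

A = 1069 mm².
σ = N/A = 138000/1069 = 129 MPa.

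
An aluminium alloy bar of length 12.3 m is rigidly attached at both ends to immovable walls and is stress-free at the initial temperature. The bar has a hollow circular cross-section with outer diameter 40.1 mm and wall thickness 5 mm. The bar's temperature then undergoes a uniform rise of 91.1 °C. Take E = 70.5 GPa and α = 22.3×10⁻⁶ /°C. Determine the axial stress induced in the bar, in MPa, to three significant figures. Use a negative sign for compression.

-143 MPa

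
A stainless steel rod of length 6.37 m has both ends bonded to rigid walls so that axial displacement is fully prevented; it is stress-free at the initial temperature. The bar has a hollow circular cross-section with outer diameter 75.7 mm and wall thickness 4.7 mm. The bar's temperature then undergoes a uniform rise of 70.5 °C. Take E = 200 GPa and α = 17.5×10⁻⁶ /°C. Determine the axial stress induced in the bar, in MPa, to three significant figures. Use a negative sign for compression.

-247 MPa

Free thermal expansion αLΔT = 17.5e-6 · 6370 · 70.5 = 7.859 mm.
The walls impose strain ε = −(7.859)/6370 = -1.2337e-03; σ = Eε = 200000 · -1.2337e-03 = -246.7 MPa.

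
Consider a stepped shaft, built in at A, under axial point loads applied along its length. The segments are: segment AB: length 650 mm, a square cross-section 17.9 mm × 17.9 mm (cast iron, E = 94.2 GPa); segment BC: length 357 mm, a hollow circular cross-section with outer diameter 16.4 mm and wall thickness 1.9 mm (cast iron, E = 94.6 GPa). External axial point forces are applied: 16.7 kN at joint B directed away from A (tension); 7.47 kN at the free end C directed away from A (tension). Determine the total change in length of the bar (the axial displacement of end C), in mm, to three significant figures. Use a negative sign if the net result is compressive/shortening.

Internal axial forces (sectioning from the free end, tension +): N_BC = 7.47 kN, N_AB = 24.17 kN.
A_AB = 320.4 mm².
A_BC = 86.55 mm².
δ_AB = 24170·650/(320.4·94200) = 0.5205 mm
δ_BC = 7470·357/(86.55·94600) = 0.3257 mm
δ = Σδ_i = 0.8462 mm.

0.846 mm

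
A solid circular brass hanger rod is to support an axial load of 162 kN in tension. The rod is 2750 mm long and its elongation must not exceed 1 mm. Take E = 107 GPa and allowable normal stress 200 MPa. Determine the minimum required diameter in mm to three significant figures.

72.8 mm

Required area A ≥ P/σ_allow = 162000/200 = 810 mm².
For a solid circular section, d ≥ √(4A/π) = 32.11 mm.
Elongation limit: A ≥ PL/(Eδ_allow) = 162000·2750/(107000·1) = 4164 mm² ⇒ d ≥ 72.81 mm.
The elongation limit governs.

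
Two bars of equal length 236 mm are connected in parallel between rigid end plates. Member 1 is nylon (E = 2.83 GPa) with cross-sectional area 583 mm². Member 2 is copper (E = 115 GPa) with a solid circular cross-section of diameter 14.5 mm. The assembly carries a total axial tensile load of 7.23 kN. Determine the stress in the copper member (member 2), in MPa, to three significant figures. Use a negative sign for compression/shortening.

40.3 MPa

A_2 = 165.1 mm².
Equal strain + equilibrium ⇒ each member carries load in proportion to AE: A₁E₁ = 1650000 N, A₂E₂ = 18990000 N, ΣAE = 20640000 N.
σ₂ = P·E₂/ΣAE = 7230·115000/20640000 = 40.28 MPa.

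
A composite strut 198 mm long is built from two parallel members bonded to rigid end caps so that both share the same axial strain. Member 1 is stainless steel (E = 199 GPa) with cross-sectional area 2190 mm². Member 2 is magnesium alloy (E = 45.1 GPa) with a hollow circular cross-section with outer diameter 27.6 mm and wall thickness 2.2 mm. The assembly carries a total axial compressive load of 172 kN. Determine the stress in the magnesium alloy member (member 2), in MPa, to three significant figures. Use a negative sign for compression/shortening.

-17.5 MPa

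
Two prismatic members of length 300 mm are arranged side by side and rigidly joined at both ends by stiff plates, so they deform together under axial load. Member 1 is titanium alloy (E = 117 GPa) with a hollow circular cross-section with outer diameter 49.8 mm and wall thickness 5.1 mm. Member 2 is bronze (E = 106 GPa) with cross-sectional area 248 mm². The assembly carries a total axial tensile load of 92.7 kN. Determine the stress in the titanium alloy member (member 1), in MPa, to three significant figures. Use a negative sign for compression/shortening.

98.5 MPa

A_1 = 716.2 mm².
Equal strain + equilibrium ⇒ each member carries load in proportion to AE: A₁E₁ = 83790000 N, A₂E₂ = 26290000 N, ΣAE = 110100000 N.
σ₁ = P·E₁/ΣAE = 92700·117000/110100000 = 98.53 MPa.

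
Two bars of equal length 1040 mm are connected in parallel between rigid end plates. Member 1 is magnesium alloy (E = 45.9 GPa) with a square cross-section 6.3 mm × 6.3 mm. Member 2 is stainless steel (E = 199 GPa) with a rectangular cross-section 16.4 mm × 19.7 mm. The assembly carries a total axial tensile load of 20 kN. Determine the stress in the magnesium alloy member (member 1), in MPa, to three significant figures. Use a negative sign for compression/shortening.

A_1 = 39.69 mm².
A_2 = 323.1 mm².
Equal strain + equilibrium ⇒ each member carries load in proportion to AE: A₁E₁ = 1822000 N, A₂E₂ = 64290000 N, ΣAE = 66110000 N.
σ₁ = P·E₁/ΣAE = 20000·45900/66110000 = 13.88 MPa.

13.9 MPa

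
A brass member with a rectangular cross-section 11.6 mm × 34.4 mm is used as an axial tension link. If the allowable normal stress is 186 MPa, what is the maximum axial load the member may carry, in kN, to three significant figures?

74.2 kN

A = 399 mm².
P_max = σ_allow · A = 186 · 399 = 74220 N = 74.22 kN.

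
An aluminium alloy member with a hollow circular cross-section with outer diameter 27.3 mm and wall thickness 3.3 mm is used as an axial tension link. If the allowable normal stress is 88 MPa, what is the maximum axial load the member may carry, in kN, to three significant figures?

A = 248.8 mm².
P_max = σ_allow · A = 88 · 248.8 = 21900 N = 21.9 kN.

21.9 kN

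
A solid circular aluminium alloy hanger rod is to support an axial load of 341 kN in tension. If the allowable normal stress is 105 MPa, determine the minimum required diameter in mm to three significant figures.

64.3 mm

Required area A ≥ P/σ_allow = 341000/105 = 3248 mm².
For a solid circular section, d ≥ √(4A/π) = 64.3 mm.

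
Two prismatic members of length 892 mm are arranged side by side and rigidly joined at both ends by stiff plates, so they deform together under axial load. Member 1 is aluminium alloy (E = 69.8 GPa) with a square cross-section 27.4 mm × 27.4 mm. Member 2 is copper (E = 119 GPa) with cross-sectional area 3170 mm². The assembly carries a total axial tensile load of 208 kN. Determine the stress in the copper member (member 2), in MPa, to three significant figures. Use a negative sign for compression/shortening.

A_1 = 750.8 mm².
Equal strain + equilibrium ⇒ each member carries load in proportion to AE: A₁E₁ = 52400000 N, A₂E₂ = 377200000 N, ΣAE = 429600000 N.
σ₂ = P·E₂/ΣAE = 208000·119000/429600000 = 57.61 MPa.

57.6 MPa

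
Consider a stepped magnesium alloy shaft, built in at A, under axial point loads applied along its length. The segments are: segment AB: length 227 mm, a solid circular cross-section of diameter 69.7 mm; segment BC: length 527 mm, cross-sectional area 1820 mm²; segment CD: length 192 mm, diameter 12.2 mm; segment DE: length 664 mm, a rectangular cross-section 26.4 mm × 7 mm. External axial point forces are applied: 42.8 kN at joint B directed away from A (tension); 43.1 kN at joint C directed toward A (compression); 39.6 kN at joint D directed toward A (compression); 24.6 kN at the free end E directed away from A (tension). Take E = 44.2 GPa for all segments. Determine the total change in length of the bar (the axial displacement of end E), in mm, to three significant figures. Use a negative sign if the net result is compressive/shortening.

1.04 mm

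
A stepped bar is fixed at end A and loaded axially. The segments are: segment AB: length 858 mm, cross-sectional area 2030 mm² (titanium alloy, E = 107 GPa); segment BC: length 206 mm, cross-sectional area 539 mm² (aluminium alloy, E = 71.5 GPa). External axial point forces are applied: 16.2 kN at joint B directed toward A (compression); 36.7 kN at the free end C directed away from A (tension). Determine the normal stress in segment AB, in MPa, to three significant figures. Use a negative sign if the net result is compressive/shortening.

Internal axial forces (sectioning from the free end, tension +): N_BC = 36.7 kN, N_AB = 20.5 kN.
σ_AB = N_AB/A_AB = 20500/2030 = 10.1 MPa.

10.1 MPa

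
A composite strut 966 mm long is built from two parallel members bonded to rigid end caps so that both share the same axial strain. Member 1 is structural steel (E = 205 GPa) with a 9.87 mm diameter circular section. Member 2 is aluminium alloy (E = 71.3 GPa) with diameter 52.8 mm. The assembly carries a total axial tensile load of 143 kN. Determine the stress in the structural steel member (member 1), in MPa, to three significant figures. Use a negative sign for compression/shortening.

A_1 = 76.51 mm².
A_2 = 2190 mm².
Equal strain + equilibrium ⇒ each member carries load in proportion to AE: A₁E₁ = 15680000 N, A₂E₂ = 156100000 N, ΣAE = 171800000 N.
σ₁ = P·E₁/ΣAE = 143000·205000/171800000 = 170.6 MPa.

171 MPa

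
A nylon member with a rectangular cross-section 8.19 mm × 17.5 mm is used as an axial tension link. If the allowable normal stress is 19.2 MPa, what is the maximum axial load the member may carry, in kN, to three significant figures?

2.75 kN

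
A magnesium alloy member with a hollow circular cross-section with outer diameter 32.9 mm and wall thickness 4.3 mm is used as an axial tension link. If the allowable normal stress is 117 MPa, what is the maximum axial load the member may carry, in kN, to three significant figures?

45.2 kN

A = 386.4 mm².
P_max = σ_allow · A = 117 · 386.4 = 45200 N = 45.2 kN.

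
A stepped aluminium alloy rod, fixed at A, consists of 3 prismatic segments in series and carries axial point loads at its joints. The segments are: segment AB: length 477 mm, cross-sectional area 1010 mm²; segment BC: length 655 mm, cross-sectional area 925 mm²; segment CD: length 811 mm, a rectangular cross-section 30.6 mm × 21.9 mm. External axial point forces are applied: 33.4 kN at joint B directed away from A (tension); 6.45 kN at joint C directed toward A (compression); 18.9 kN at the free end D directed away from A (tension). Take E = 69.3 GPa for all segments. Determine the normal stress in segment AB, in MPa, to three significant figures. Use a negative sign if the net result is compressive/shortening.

45.4 MPa

Internal axial forces (sectioning from the free end, tension +): N_CD = 18.9 kN, N_BC = 12.45 kN, N_AB = 45.85 kN.
σ_AB = N_AB/A_AB = 45850/1010 = 45.4 MPa.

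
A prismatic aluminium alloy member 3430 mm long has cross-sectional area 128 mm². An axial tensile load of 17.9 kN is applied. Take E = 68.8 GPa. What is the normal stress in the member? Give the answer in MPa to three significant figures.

140 MPa

σ = N/A = 17900/128 = 139.8 MPa.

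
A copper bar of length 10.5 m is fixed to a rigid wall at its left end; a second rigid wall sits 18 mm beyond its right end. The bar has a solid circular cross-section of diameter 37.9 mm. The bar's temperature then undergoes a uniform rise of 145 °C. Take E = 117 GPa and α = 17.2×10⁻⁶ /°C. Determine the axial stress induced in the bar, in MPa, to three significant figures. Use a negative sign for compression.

-91.2 MPa

Free thermal expansion αLΔT = 17.2e-6 · 10500 · 145 = 26.19 mm.
The walls engage after the gap closes; constrained expansion = 26.19 − 18 = 8.187 mm.
The walls impose strain ε = −(8.187)/10500 = -7.7971e-04; σ = Eε = 117000 · -7.7971e-04 = -91.23 MPa.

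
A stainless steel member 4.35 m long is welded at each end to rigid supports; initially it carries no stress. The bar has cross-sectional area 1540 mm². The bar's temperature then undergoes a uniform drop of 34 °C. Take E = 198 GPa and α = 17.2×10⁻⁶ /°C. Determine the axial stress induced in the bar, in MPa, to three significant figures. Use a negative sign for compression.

Free thermal expansion αLΔT = 17.2e-6 · 4350 · -34 = -2.544 mm.
The walls impose strain ε = −(-2.544)/4350 = 5.8480e-04; σ = Eε = 198000 · 5.8480e-04 = 115.8 MPa.

116 MPa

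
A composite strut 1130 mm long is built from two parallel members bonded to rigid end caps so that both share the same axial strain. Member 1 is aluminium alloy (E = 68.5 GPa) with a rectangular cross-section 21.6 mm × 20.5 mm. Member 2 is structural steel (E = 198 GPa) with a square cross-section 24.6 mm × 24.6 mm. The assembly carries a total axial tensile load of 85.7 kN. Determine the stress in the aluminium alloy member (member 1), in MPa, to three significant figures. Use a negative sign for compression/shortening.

39.1 MPa

A_1 = 442.8 mm².
A_2 = 605.2 mm².
Equal strain + equilibrium ⇒ each member carries load in proportion to AE: A₁E₁ = 30330000 N, A₂E₂ = 119800000 N, ΣAE = 150200000 N.
σ₁ = P·E₁/ΣAE = 85700·68500/150200000 = 39.1 MPa.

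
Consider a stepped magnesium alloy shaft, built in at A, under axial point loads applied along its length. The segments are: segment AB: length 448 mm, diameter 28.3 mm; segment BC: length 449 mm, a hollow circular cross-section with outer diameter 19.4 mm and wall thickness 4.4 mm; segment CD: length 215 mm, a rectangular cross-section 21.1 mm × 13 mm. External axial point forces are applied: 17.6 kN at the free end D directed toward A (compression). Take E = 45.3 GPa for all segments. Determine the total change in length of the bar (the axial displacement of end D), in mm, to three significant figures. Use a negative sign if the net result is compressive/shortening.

-1.42 mm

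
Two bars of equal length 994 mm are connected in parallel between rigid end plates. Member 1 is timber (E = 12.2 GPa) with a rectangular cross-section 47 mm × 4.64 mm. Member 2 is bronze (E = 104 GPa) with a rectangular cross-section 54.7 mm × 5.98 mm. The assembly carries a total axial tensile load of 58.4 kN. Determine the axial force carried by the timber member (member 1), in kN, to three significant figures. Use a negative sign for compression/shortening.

A_1 = 218.1 mm².
A_2 = 327.1 mm².
Equal strain + equilibrium ⇒ each member carries load in proportion to AE: A₁E₁ = 2661000 N, A₂E₂ = 34020000 N, ΣAE = 36680000 N.
F₁ = P·A₁E₁/ΣAE = 58400·2661000/36680000 = 4236 N.

4.24 kN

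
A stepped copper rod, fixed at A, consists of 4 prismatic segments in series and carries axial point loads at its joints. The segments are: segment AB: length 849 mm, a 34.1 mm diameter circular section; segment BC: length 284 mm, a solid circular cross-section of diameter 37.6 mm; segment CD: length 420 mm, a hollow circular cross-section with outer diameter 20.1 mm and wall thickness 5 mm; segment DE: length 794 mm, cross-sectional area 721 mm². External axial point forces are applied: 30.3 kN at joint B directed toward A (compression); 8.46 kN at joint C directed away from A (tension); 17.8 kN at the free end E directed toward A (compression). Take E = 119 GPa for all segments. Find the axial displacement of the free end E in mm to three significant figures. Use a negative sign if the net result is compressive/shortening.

Internal axial forces (sectioning from the free end, tension +): N_DE = -17.8 kN, N_CD = -17.8 kN, N_BC = -9.34 kN, N_AB = -39.64 kN.
A_AB = 913.3 mm².
A_BC = 1110 mm².
A_CD = 237.2 mm².
δ_AB = -39640·849/(913.3·119000) = -0.3097 mm
δ_BC = -9340·284/(1110·119000) = -0.02007 mm
δ_CD = -17800·420/(237.2·119000) = -0.2649 mm
δ_DE = -17800·794/(721·119000) = -0.1647 mm
δ = Σδ_i = -0.7593 mm.

-0.759 mm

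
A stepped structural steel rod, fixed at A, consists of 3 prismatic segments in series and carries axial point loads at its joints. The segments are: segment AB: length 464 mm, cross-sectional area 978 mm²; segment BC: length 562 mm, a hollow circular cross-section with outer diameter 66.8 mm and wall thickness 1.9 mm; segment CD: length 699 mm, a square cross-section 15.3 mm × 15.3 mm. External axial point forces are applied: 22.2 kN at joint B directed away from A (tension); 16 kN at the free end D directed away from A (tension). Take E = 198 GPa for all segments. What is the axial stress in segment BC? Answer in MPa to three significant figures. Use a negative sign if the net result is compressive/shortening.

Internal axial forces (sectioning from the free end, tension +): N_CD = 16 kN, N_BC = 16 kN, N_AB = 38.2 kN.
A_BC = 387.4 mm².
σ_BC = N_BC/A_BC = 16000/387.4 = 41.3 MPa.

41.3 MPa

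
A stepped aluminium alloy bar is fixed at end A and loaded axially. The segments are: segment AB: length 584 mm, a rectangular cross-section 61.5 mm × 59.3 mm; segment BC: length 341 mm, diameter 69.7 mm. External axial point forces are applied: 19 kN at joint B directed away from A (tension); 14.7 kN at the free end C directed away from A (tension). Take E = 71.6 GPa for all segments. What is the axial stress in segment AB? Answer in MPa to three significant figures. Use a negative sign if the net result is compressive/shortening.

9.24 MPa

Internal axial forces (sectioning from the free end, tension +): N_BC = 14.7 kN, N_AB = 33.7 kN.
A_AB = 3647 mm².
σ_AB = N_AB/A_AB = 33700/3647 = 9.241 MPa.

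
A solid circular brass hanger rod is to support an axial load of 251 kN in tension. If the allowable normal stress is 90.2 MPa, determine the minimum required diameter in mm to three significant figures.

Required area A ≥ P/σ_allow = 251000/90.2 = 2783 mm².
For a solid circular section, d ≥ √(4A/π) = 59.52 mm.

59.5 mm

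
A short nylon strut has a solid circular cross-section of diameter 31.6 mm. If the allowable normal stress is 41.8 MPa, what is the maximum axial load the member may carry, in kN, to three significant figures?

A = 784.3 mm².
P_max = σ_allow · A = 41.8 · 784.3 = 32780 N = 32.78 kN.

32.8 kN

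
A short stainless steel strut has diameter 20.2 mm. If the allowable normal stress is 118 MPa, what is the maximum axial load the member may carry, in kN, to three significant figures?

37.8 kN

A = 320.5 mm².
P_max = σ_allow · A = 118 · 320.5 = 37820 N = 37.82 kN.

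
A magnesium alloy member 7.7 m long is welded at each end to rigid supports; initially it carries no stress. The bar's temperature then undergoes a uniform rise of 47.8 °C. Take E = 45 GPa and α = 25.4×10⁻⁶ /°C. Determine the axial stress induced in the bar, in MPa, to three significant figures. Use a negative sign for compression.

-54.6 MPa

Free thermal expansion αLΔT = 25.4e-6 · 7700 · 47.8 = 9.349 mm.
The walls impose strain ε = −(9.349)/7700 = -1.2141e-03; σ = Eε = 45000 · -1.2141e-03 = -54.64 MPa.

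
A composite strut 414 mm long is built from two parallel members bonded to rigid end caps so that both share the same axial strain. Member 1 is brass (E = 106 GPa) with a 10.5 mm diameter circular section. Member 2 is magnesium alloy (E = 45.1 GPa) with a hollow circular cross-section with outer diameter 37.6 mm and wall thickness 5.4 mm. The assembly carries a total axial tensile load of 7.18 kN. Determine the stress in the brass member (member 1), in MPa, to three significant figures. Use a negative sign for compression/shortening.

22.5 MPa

A_1 = 86.59 mm².
A_2 = 546.3 mm².
Equal strain + equilibrium ⇒ each member carries load in proportion to AE: A₁E₁ = 9179000 N, A₂E₂ = 24640000 N, ΣAE = 33810000 N.
σ₁ = P·E₁/ΣAE = 7180·106000/33810000 = 22.51 MPa.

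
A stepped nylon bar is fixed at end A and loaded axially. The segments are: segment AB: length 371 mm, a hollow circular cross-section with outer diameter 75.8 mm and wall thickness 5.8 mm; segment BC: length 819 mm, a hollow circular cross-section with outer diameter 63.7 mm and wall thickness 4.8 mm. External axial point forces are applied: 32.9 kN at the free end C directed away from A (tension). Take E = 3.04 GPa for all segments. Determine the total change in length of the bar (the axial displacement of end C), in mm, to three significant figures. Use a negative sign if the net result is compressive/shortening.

13.1 mm

Internal axial forces (sectioning from the free end, tension +): N_BC = 32.9 kN, N_AB = 32.9 kN.
A_AB = 1275 mm².
A_BC = 888.2 mm².
δ_AB = 32900·371/(1275·3040) = 3.148 mm
δ_BC = 32900·819/(888.2·3040) = 9.979 mm
δ = Σδ_i = 13.13 mm.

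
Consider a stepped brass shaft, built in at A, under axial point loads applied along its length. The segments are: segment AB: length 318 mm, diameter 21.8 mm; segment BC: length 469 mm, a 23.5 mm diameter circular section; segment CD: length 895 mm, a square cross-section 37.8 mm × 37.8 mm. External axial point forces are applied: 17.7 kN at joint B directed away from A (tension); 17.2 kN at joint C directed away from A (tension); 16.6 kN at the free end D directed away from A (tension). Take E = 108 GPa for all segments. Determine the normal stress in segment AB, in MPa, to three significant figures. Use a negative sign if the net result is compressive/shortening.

Internal axial forces (sectioning from the free end, tension +): N_CD = 16.6 kN, N_BC = 33.8 kN, N_AB = 51.5 kN.
A_AB = 373.3 mm².
σ_AB = N_AB/A_AB = 51500/373.3 = 138 MPa.

138 MPa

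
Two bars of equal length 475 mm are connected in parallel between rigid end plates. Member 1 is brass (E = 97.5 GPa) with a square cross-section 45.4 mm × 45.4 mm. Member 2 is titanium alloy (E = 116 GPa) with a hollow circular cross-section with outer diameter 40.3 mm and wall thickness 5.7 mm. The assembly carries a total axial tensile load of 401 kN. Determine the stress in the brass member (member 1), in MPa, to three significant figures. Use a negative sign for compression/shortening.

A_1 = 2061 mm².
A_2 = 619.6 mm².
Equal strain + equilibrium ⇒ each member carries load in proportion to AE: A₁E₁ = 201000000 N, A₂E₂ = 71870000 N, ΣAE = 272800000 N.
σ₁ = P·E₁/ΣAE = 401000·97500/272800000 = 143.3 MPa.

143 MPa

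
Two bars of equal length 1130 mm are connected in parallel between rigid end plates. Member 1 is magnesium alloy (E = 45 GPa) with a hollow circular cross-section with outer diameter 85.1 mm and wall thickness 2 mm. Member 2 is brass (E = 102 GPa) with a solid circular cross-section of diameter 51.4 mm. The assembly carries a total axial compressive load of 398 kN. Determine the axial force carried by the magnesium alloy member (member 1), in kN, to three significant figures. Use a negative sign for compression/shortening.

A_1 = 522.1 mm².
A_2 = 2075 mm².
Equal strain + equilibrium ⇒ each member carries load in proportion to AE: A₁E₁ = 23500000 N, A₂E₂ = 211600000 N, ΣAE = 235100000 N.
F₁ = P·A₁E₁/ΣAE = -398000·23500000/235100000 = -39770 N.

-39.8 kN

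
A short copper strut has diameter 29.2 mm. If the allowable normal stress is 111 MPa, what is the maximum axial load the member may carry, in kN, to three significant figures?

74.3 kN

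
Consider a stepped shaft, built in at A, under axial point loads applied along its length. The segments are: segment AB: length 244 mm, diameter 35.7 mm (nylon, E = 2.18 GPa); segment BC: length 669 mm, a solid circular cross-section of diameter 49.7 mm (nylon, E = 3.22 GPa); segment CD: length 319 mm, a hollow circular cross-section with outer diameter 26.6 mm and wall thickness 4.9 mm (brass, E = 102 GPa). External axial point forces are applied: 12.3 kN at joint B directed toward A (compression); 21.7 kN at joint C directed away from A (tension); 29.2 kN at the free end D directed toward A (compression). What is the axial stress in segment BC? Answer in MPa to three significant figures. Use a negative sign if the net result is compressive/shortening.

-3.87 MPa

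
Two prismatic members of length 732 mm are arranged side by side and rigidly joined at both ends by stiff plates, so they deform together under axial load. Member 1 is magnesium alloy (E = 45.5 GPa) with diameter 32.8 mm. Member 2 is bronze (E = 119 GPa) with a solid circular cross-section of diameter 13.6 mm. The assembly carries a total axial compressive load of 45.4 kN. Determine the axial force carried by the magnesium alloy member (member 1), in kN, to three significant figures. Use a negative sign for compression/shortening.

A_1 = 845 mm².
A_2 = 145.3 mm².
Equal strain + equilibrium ⇒ each member carries load in proportion to AE: A₁E₁ = 38450000 N, A₂E₂ = 17290000 N, ΣAE = 55730000 N.
F₁ = P·A₁E₁/ΣAE = -45400·38450000/55730000 = -31320 N.

-31.3 kN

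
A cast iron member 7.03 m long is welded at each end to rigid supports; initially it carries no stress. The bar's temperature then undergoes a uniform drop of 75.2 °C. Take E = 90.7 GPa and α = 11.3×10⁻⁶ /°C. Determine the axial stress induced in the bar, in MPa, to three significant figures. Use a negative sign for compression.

Free thermal expansion αLΔT = 11.3e-6 · 7030 · -75.2 = -5.974 mm.
The walls impose strain ε = −(-5.974)/7030 = 8.4976e-04; σ = Eε = 90700 · 8.4976e-04 = 77.07 MPa.

77.1 MPa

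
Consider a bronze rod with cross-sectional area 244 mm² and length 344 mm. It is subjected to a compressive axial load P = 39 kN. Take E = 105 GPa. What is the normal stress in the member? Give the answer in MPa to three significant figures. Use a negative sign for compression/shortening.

σ = N/A = -39000/244 = -159.8 MPa.

-160 MPa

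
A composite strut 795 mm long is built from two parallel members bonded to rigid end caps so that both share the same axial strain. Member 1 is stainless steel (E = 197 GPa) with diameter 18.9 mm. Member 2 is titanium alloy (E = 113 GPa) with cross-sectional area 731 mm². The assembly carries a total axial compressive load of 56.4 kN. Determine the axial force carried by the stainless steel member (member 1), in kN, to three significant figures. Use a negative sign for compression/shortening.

-22.6 kN

A_1 = 280.6 mm².
Equal strain + equilibrium ⇒ each member carries load in proportion to AE: A₁E₁ = 55270000 N, A₂E₂ = 82600000 N, ΣAE = 137900000 N.
F₁ = P·A₁E₁/ΣAE = -56400·55270000/137900000 = -22610 N.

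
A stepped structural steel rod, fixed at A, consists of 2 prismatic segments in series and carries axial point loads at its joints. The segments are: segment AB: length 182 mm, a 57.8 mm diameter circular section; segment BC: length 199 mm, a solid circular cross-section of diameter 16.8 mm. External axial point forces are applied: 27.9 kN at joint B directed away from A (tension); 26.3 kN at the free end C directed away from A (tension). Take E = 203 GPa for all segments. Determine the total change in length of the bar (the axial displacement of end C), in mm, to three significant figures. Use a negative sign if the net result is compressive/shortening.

Internal axial forces (sectioning from the free end, tension +): N_BC = 26.3 kN, N_AB = 54.2 kN.
A_AB = 2624 mm².
A_BC = 221.7 mm².
δ_AB = 54200·182/(2624·203000) = 0.01852 mm
δ_BC = 26300·199/(221.7·203000) = 0.1163 mm
δ = Σδ_i = 0.1348 mm.

0.135 mm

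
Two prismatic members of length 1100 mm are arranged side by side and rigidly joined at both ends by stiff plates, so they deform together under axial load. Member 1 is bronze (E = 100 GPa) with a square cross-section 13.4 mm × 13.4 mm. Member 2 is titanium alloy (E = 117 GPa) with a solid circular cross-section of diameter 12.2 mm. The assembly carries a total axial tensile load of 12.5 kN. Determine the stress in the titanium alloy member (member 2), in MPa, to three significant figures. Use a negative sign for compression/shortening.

46.2 MPa

A_1 = 179.6 mm².
A_2 = 116.9 mm².
Equal strain + equilibrium ⇒ each member carries load in proportion to AE: A₁E₁ = 17960000 N, A₂E₂ = 13680000 N, ΣAE = 31630000 N.
σ₂ = P·E₂/ΣAE = 12500·117000/31630000 = 46.23 MPa.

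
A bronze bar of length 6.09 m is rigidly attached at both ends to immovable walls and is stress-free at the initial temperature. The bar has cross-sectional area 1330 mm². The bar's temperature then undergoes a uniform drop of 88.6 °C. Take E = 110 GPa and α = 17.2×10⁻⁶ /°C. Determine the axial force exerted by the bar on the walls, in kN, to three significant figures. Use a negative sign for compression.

Free thermal expansion αLΔT = 17.2e-6 · 6090 · -88.6 = -9.281 mm.
The walls impose strain ε = −(-9.281)/6090 = 1.5239e-03; σ = Eε = 110000 · 1.5239e-03 = 167.6 MPa.
Wall reaction R = σ·A = 167.6·1330 = 222900 N = 222.9 kN.

223 kN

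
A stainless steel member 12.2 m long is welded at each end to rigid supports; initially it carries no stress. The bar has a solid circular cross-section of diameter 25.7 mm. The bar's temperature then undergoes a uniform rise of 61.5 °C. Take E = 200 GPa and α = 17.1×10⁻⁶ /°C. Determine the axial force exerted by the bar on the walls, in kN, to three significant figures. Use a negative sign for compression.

Free thermal expansion αLΔT = 17.1e-6 · 12200 · 61.5 = 12.83 mm.
The walls impose strain ε = −(12.83)/12200 = -1.0517e-03; σ = Eε = 200000 · -1.0517e-03 = -210.3 MPa.
Wall reaction R = σ·A = -210.3·518.7 = -109100 N = -109.1 kN.

-109 kN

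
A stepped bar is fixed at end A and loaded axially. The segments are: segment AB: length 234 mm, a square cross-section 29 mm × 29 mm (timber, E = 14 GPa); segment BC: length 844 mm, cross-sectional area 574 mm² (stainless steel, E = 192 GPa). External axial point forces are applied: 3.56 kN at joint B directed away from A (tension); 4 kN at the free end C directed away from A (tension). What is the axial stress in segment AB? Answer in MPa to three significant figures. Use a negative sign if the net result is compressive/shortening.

Internal axial forces (sectioning from the free end, tension +): N_BC = 4 kN, N_AB = 7.56 kN.
A_AB = 841 mm².
σ_AB = N_AB/A_AB = 7560/841 = 8.989 MPa.

8.99 MPa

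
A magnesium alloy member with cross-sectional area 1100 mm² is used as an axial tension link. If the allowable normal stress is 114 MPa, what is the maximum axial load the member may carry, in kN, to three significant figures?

P_max = σ_allow · A = 114 · 1100 = 125400 N = 125.4 kN.

125 kN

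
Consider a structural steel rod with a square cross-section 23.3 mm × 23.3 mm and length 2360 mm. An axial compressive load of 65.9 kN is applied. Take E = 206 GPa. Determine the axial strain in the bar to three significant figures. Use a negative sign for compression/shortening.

-5.89e-04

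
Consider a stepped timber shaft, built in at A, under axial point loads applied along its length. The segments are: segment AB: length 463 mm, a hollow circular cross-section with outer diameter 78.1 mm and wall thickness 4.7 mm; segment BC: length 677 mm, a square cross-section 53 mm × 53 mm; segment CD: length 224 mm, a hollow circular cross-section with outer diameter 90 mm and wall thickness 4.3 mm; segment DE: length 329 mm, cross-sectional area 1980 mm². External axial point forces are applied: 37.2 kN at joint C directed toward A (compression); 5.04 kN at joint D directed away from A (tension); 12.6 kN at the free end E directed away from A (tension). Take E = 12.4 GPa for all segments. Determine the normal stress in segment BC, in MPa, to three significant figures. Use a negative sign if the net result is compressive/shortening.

Internal axial forces (sectioning from the free end, tension +): N_DE = 12.6 kN, N_CD = 17.64 kN, N_BC = -19.56 kN, N_AB = -19.56 kN.
A_BC = 2809 mm².
σ_BC = N_BC/A_BC = -19560/2809 = -6.963 MPa.

-6.96 MPa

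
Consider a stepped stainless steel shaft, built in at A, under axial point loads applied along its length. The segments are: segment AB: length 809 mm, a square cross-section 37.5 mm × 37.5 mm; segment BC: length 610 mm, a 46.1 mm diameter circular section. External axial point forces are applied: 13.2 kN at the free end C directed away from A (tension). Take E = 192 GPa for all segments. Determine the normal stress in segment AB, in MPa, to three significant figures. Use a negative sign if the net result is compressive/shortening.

Internal axial forces (sectioning from the free end, tension +): N_BC = 13.2 kN, N_AB = 13.2 kN.
A_AB = 1406 mm².
σ_AB = N_AB/A_AB = 13200/1406 = 9.387 MPa.

9.39 MPa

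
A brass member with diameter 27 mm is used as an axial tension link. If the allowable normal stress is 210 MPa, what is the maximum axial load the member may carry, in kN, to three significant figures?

120 kN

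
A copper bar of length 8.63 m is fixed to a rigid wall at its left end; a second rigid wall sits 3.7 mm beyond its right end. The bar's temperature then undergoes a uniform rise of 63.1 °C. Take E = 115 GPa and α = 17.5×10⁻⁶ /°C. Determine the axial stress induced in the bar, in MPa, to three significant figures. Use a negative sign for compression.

-77.7 MPa

Free thermal expansion αLΔT = 17.5e-6 · 8630 · 63.1 = 9.53 mm.
The walls engage after the gap closes; constrained expansion = 9.53 − 3.7 = 5.83 mm.
The walls impose strain ε = −(5.83)/8630 = -6.7551e-04; σ = Eε = 115000 · -6.7551e-04 = -77.68 MPa.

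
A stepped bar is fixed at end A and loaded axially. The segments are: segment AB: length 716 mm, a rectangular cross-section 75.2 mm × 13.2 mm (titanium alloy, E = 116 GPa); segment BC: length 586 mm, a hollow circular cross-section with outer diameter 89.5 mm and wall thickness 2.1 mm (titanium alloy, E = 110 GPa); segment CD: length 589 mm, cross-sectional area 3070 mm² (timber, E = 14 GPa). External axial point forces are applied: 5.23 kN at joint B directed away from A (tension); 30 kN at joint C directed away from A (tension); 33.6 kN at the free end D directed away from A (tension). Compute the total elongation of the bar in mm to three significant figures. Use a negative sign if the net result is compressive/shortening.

1.48 mm

Internal axial forces (sectioning from the free end, tension +): N_CD = 33.6 kN, N_BC = 63.6 kN, N_AB = 68.83 kN.
A_AB = 992.6 mm².
A_BC = 576.6 mm².
δ_AB = 68830·716/(992.6·116000) = 0.428 mm
δ_BC = 63600·586/(576.6·110000) = 0.5876 mm
δ_CD = 33600·589/(3070·14000) = 0.4605 mm
δ = Σδ_i = 1.476 mm.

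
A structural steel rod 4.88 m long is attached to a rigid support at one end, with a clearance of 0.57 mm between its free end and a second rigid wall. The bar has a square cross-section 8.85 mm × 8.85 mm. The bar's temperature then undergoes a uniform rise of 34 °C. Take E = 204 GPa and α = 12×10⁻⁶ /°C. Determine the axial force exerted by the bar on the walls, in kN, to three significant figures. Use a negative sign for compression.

-4.65 kN

Free thermal expansion αLΔT = 12e-6 · 4880 · 34 = 1.991 mm.
The walls engage after the gap closes; constrained expansion = 1.991 − 0.57 = 1.421 mm.
The walls impose strain ε = −(1.421)/4880 = -2.9120e-04; σ = Eε = 204000 · -2.9120e-04 = -59.4 MPa.
Wall reaction R = σ·A = -59.4·78.32 = -4653 N = -4.653 kN.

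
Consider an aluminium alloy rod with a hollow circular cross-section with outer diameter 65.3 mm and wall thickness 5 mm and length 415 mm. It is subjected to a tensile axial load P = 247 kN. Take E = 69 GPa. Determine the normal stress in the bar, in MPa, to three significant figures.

261 MPa

A = 947.2 mm².
σ = N/A = 247000/947.2 = 260.8 MPa.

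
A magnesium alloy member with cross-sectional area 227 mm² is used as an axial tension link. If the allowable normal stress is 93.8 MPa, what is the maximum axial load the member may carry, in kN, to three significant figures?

P_max = σ_allow · A = 93.8 · 227 = 21290 N = 21.29 kN.

21.3 kN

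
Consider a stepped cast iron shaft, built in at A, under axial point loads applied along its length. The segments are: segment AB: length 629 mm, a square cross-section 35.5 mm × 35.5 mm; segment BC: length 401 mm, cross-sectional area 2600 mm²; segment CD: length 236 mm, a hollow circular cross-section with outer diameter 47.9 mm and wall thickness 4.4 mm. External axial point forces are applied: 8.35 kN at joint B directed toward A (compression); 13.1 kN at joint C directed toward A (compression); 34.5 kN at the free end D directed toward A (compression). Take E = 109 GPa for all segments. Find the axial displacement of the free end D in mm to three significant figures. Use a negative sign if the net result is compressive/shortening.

-0.448 mm

Internal axial forces (sectioning from the free end, tension +): N_CD = -34.5 kN, N_BC = -47.6 kN, N_AB = -55.95 kN.
A_AB = 1260 mm².
A_CD = 601.3 mm².
δ_AB = -55950·629/(1260·109000) = -0.2562 mm
δ_BC = -47600·401/(2600·109000) = -0.06735 mm
δ_CD = -34500·236/(601.3·109000) = -0.1242 mm
δ = Σδ_i = -0.4478 mm.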